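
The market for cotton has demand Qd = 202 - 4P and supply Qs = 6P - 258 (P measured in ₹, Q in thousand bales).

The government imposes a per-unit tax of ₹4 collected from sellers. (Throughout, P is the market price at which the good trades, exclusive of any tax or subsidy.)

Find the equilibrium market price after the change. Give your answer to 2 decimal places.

Before the shock: 202 - 4P = 6P - 258 ⇒ 460 = 10P ⇒ P = 46, Q = 18.
Since sellers keep the price net of the tax, the effective supply curve becomes Qs = 6P - 282.
Clearing the new market: 202 - 4P = 6P - 282, so P = 48.4 and Q = 8.4.

48.40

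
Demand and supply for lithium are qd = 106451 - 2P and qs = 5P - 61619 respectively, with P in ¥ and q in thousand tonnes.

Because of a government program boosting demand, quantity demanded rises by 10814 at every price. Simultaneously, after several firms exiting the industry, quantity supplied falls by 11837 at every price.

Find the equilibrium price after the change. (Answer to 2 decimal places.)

Original equilibrium: 106451 - 2P = 5P - 61619 gives 168070 = 7P, so P = 24010 and q = 58431.
The new curves are qd = 117265 - 2P (demand) and qs = 5P - 73456 (supply).
Clearing the new market: 117265 - 2P = 5P - 73456, so P = 190721/7 ≈ 27245.8571 and q = 439413/7 ≈ 62773.2857.

27245.86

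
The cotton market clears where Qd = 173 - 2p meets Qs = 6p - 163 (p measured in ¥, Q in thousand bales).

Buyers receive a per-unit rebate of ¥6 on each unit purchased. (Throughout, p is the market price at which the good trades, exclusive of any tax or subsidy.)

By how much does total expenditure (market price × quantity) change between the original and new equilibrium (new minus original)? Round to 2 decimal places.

Before the shock: 173 - 2p = 6p - 163 ⇒ 336 = 8p ⇒ p = 42, Q = 89.
Since buyers' out-of-pocket price is the market price minus the rebate, the effective demand curve becomes Qd = 185 - 2p.
Clearing the new market: 185 - 2p = 6p - 163, so p = 43.5 and Q = 98.
Expenditure moves from 42×89 = 3738 to 43.5×98 = 4263; change = +525.00.

+525.00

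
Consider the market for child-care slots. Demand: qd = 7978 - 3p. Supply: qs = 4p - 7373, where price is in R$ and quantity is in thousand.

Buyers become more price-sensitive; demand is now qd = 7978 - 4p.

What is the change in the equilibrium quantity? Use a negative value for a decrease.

Before the shock: 7978 - 3p = 4p - 7373 ⇒ 15351 = 7p ⇒ p = 2193, q = 1399.
After the shift, demand is qd = 7978 - 4p and supply is qs = 4p - 7373.
Setting them equal: 7978 - 4p = 4p - 7373 → 15351 = 8p, so p = 1918.875 and q = 302.5.
Δq = 302.5 − 1399 = -1096.5.

-1096.5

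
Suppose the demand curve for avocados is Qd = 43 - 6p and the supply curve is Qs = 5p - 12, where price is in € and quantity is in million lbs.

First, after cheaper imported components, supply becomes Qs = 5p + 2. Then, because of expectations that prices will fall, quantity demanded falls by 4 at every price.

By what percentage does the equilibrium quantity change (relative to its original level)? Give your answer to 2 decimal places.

+44.76

Original equilibrium: 43 - 6p = 5p - 12 gives 55 = 11p, so p = 5 and Q = 13.
The shock moves the curves to Qd = 39 - 6p and Qs = 5p + 2.
Equate the new curves: 39 - 6p = 5p + 2, giving 37 = 11p, p = 37/11 ≈ 3.3636, Q = 207/11 ≈ 18.8182.
%ΔQ = (18.8182 − 13) / 13 × 100 = +44.76%.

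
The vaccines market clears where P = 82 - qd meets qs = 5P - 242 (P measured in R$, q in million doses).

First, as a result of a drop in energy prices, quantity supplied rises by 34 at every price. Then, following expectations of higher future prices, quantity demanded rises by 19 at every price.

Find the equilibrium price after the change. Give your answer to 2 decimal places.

Before the shock: 82 - P = 5P - 242 ⇒ 324 = 6P ⇒ P = 54, q = 28.
The new curves are qd = 101 - P (demand) and qs = 5P - 208 (supply).
New equilibrium: 101 - P = 5P - 208 ⇒ 309 = 6P ⇒ P = 51.5, q = 49.5.

51.50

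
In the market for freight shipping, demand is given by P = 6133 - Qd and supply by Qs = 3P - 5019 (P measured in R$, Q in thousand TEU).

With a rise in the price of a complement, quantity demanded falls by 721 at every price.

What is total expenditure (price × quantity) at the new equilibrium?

Before the shock: 6133 - P = 3P - 5019 ⇒ 11152 = 4P ⇒ P = 2788, Q = 3345.
The new curves are Qd = 5412 - P (demand) and Qs = 3P - 5019 (supply).
New equilibrium: 5412 - P = 3P - 5019 ⇒ 10431 = 4P ⇒ P = 2607.75, Q = 2804.25.
New expenditure = 2607.75 × 2804.25 = 7312782.9375.

7312782.9375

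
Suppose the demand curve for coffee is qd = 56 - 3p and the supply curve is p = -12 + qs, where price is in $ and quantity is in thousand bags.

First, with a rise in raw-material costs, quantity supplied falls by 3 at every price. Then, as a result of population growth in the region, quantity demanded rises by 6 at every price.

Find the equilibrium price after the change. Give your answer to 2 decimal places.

Initially, 56 - 3p = p + 12, so 44 = 4p and p = 11, q = 23.
The new curves are qd = 62 - 3p (demand) and qs = p + 9 (supply).
Equate the new curves: 62 - 3p = p + 9, giving 53 = 4p, p = 13.25, q = 22.25.

13.25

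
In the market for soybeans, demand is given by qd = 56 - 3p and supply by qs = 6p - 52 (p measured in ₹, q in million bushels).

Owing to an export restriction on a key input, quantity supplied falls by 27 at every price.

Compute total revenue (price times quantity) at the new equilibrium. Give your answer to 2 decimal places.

Original equilibrium: 56 - 3p = 6p - 52 gives 108 = 9p, so p = 12 and q = 20.
With the change applied: demand qd = 56 - 3p, supply qs = 6p - 79.
Clearing the new market: 56 - 3p = 6p - 79, so p = 15 and q = 11.
New expenditure = 15 × 11 = 165.00.

165.00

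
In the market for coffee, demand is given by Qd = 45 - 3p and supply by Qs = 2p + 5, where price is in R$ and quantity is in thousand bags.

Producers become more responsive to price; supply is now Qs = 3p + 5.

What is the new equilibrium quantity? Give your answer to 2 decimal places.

Original equilibrium: 45 - 3p = 2p + 5 gives 40 = 5p, so p = 8 and Q = 21.
After the shift, demand is Qd = 45 - 3p and supply is Qs = 3p + 5.
Equate the new curves: 45 - 3p = 3p + 5, giving 40 = 6p, p = 20/3 ≈ 6.6667, Q = 25.

25.00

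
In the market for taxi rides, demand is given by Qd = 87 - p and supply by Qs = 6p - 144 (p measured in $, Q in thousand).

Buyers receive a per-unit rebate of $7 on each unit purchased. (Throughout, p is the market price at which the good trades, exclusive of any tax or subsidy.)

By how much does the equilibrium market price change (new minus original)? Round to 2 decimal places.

+1.00

Before the shock: 87 - p = 6p - 144 ⇒ 231 = 7p ⇒ p = 33, Q = 54.
Since buyers' out-of-pocket price is the market price minus the rebate, the effective demand curve becomes Qd = 94 - p.
Setting them equal: 94 - p = 6p - 144 → 238 = 7p, so p = 34 and Q = 60.
Δp = 34 − 33 = +1.00.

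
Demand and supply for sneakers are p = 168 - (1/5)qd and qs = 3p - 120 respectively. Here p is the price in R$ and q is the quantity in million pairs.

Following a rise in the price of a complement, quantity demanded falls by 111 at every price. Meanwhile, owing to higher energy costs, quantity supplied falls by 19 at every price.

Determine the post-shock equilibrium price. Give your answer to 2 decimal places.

Solve the original market: 840 - 5p = 3p - 120, hence p = 120 and q = 240.
The new curves are qd = 729 - 5p (demand) and qs = 3p - 139 (supply).
Equate the new curves: 729 - 5p = 3p - 139, giving 868 = 8p, p = 108.5, q = 186.5.

108.50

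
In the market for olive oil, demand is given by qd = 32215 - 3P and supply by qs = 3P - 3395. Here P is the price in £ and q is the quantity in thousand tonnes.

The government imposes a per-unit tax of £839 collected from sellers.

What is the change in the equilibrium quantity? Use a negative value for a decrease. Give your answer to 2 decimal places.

Before the shock: 32215 - 3P = 3P - 3395 ⇒ 35610 = 6P ⇒ P = 5935, q = 14410.
Since sellers keep the price net of the tax, the effective supply curve becomes qs = 3P - 5912.
New equilibrium: 32215 - 3P = 3P - 5912 ⇒ 38127 = 6P ⇒ P = 6354.5, q = 13151.5.
Δq = 13151.5 − 14410 = -1258.50.

-1258.50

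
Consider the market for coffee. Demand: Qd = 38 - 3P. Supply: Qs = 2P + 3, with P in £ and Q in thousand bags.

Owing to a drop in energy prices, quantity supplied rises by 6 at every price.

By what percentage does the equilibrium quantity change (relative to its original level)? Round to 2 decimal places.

Before the shock: 38 - 3P = 2P + 3 ⇒ 35 = 5P ⇒ P = 7, Q = 17.
After the shift, demand is Qd = 38 - 3P and supply is Qs = 2P + 9.
Clearing the new market: 38 - 3P = 2P + 9, so P = 5.8 and Q = 20.6.
%ΔQ = (20.6 − 17) / 17 × 100 = +21.18%.

+21.18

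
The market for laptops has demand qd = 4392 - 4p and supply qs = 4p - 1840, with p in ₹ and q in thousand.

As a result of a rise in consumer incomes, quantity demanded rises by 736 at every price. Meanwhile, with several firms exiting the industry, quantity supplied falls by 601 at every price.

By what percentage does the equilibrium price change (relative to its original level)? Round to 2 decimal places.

+21.45

Initially, 4392 - 4p = 4p - 1840, so 6232 = 8p and p = 779, q = 1276.
After the shift, demand is qd = 5128 - 4p and supply is qs = 4p - 2441.
New equilibrium: 5128 - 4p = 4p - 2441 ⇒ 7569 = 8p ⇒ p = 946.125, q = 1343.5.
%Δp = (946.125 − 779) / 779 × 100 = +21.45%.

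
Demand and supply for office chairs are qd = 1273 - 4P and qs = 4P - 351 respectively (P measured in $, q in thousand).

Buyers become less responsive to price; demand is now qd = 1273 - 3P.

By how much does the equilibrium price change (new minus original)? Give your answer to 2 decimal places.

+29.00

Original equilibrium: 1273 - 4P = 4P - 351 gives 1624 = 8P, so P = 203 and q = 461.
The new curves are qd = 1273 - 3P (demand) and qs = 4P - 351 (supply).
Setting them equal: 1273 - 3P = 4P - 351 → 1624 = 7P, so P = 232 and q = 577.
ΔP = 232 − 203 = +29.00.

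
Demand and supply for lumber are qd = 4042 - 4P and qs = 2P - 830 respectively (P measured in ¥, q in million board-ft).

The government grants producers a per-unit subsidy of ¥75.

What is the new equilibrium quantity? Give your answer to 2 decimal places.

894.00

Original equilibrium: 4042 - 4P = 2P - 830 gives 4872 = 6P, so P = 812 and q = 794.
Since sellers receive the price plus the subsidy, the effective supply curve becomes qs = 2P - 680.
Equate the new curves: 4042 - 4P = 2P - 680, giving 4722 = 6P, P = 787, q = 894.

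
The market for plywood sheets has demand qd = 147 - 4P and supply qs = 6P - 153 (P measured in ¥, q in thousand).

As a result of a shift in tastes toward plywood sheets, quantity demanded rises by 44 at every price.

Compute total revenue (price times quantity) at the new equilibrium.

Before the shock: 147 - 4P = 6P - 153 ⇒ 300 = 10P ⇒ P = 30, q = 27.
The new curves are qd = 191 - 4P (demand) and qs = 6P - 153 (supply).
Setting them equal: 191 - 4P = 6P - 153 → 344 = 10P, so P = 34.4 and q = 53.4.
New expenditure = 34.4 × 53.4 = 1836.96.

1836.96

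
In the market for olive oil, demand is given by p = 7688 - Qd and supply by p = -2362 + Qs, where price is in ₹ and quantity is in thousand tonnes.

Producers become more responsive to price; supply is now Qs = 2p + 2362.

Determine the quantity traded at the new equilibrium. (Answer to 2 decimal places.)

5912.67

Initially, 7688 - p = p + 2362, so 5326 = 2p and p = 2663, Q = 5025.
After the shift, demand is Qd = 7688 - p and supply is Qs = 2p + 2362.
Clearing the new market: 7688 - p = 2p + 2362, so p = 5326/3 ≈ 1775.3333 and Q = 17738/3 ≈ 5912.6667.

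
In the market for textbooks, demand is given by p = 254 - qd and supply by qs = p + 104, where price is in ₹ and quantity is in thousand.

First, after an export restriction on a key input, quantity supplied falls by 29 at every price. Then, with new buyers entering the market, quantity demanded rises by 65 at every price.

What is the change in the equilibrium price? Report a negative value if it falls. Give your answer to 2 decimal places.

+47.00

Before the shock: 254 - p = p + 104 ⇒ 150 = 2p ⇒ p = 75, q = 179.
With the change applied: demand qd = 319 - p, supply qs = p + 75.
Clearing the new market: 319 - p = p + 75, so p = 122 and q = 197.
Δp = 122 − 75 = +47.00.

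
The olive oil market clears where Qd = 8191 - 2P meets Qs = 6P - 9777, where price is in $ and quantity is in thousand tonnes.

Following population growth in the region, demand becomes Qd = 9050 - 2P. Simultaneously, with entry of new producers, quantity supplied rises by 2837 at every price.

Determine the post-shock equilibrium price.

1998.75

Solve the original market: 8191 - 2P = 6P - 9777, hence P = 2246 and Q = 3699.
The new curves are Qd = 9050 - 2P (demand) and Qs = 6P - 6940 (supply).
New equilibrium: 9050 - 2P = 6P - 6940 ⇒ 15990 = 8P ⇒ P = 1998.75, Q = 5052.5.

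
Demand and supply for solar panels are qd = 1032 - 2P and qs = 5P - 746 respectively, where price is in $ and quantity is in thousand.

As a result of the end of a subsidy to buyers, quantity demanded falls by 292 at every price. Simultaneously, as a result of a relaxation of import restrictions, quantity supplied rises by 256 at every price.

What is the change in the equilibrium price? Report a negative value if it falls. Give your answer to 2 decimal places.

-78.29

Solve the original market: 1032 - 2P = 5P - 746, hence P = 254 and q = 524.
The shock moves the curves to qd = 740 - 2P and qs = 5P - 490.
Setting them equal: 740 - 2P = 5P - 490 → 1230 = 7P, so P = 1230/7 ≈ 175.7143 and q = 2720/7 ≈ 388.5714.
ΔP = 175.7143 − 254 = -78.29.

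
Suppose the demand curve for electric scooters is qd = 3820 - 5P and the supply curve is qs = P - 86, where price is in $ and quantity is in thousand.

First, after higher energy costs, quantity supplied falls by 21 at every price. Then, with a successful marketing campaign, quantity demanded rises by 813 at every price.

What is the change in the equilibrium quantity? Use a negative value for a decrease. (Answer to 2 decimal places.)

+118.00

Initially, 3820 - 5P = P - 86, so 3906 = 6P and P = 651, q = 565.
After the shift, demand is qd = 4633 - 5P and supply is qs = P - 107.
Clearing the new market: 4633 - 5P = P - 107, so P = 790 and q = 683.
Δq = 683 − 565 = +118.00.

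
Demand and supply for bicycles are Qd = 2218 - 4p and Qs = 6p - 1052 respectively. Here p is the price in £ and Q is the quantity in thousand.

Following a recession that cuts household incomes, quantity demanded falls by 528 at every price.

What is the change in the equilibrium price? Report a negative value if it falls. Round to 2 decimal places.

-52.80

Solve the original market: 2218 - 4p = 6p - 1052, hence p = 327 and Q = 910.
The new curves are Qd = 1690 - 4p (demand) and Qs = 6p - 1052 (supply).
New equilibrium: 1690 - 4p = 6p - 1052 ⇒ 2742 = 10p ⇒ p = 274.2, Q = 593.2.
Δp = 274.2 − 327 = -52.80.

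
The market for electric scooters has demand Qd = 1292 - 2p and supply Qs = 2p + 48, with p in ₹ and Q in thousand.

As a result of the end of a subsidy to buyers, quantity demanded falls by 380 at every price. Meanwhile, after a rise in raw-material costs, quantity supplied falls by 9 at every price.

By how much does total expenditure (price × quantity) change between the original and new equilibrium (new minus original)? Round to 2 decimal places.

Before the shock: 1292 - 2p = 2p + 48 ⇒ 1244 = 4p ⇒ p = 311, Q = 670.
With the change applied: demand Qd = 912 - 2p, supply Qs = 2p + 39.
New equilibrium: 912 - 2p = 2p + 39 ⇒ 873 = 4p ⇒ p = 218.25, Q = 475.5.
Expenditure moves from 311×670 = 208370 to 218.25×475.5 = 103777.875; change = -104592.13.

-104592.13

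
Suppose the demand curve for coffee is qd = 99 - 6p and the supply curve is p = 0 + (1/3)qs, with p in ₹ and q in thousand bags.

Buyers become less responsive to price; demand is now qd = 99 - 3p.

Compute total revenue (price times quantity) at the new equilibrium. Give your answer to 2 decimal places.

816.75

Original equilibrium: 99 - 6p = 3p gives 99 = 9p, so p = 11 and q = 33.
After the shift, demand is qd = 99 - 3p and supply is qs = 3p.
Setting them equal: 99 - 3p = 3p → 99 = 6p, so p = 16.5 and q = 49.5.
New expenditure = 16.5 × 49.5 = 816.75.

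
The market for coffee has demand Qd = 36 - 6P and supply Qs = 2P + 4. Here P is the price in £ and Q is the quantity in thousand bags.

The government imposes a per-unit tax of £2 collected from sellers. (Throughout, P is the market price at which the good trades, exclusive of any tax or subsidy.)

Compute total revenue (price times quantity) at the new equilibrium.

Before the shock: 36 - 6P = 2P + 4 ⇒ 32 = 8P ⇒ P = 4, Q = 12.
Since sellers keep the price net of the tax, the effective supply curve becomes Qs = 2P.
Equate the new curves: 36 - 6P = 2P, giving 36 = 8P, P = 4.5, Q = 9.
New expenditure = 4.5 × 9 = 40.5.

40.5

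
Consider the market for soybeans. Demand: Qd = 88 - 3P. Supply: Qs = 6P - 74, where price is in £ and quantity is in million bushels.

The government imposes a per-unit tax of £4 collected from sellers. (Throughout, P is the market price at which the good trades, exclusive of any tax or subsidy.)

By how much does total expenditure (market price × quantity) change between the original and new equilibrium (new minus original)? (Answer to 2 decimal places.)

Before the shock: 88 - 3P = 6P - 74 ⇒ 162 = 9P ⇒ P = 18, Q = 34.
Since sellers keep the price net of the tax, the effective supply curve becomes Qs = 6P - 98.
Clearing the new market: 88 - 3P = 6P - 98, so P = 62/3 ≈ 20.6667 and Q = 26.
Expenditure moves from 18×34 = 612 to 20.6667×26 = 537.3333; change = -74.67.

-74.67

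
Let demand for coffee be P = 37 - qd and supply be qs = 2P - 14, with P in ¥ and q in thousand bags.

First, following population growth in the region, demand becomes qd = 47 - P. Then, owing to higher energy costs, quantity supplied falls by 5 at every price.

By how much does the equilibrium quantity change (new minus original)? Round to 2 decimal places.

Solve the original market: 37 - P = 2P - 14, hence P = 17 and q = 20.
The shock moves the curves to qd = 47 - P and qs = 2P - 19.
Setting them equal: 47 - P = 2P - 19 → 66 = 3P, so P = 22 and q = 25.
Δq = 25 − 20 = +5.00.

+5.00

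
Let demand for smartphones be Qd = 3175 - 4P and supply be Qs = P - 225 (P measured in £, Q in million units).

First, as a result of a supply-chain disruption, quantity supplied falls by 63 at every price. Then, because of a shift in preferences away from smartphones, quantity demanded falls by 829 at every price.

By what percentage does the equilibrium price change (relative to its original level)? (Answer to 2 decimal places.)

-22.53

Original equilibrium: 3175 - 4P = P - 225 gives 3400 = 5P, so P = 680 and Q = 455.
The new curves are Qd = 2346 - 4P (demand) and Qs = P - 288 (supply).
Equate the new curves: 2346 - 4P = P - 288, giving 2634 = 5P, P = 526.8, Q = 238.8.
%ΔP = (526.8 − 680) / 680 × 100 = -22.53%.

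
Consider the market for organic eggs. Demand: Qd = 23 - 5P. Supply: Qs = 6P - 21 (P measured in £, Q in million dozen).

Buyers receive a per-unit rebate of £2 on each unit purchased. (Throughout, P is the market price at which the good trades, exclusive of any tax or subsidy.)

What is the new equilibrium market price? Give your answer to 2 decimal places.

4.91

Original equilibrium: 23 - 5P = 6P - 21 gives 44 = 11P, so P = 4 and Q = 3.
Since buyers' out-of-pocket price is the market price minus the rebate, the effective demand curve becomes Qd = 33 - 5P.
New equilibrium: 33 - 5P = 6P - 21 ⇒ 54 = 11P ⇒ P = 54/11 ≈ 4.9091, Q = 93/11 ≈ 8.4545.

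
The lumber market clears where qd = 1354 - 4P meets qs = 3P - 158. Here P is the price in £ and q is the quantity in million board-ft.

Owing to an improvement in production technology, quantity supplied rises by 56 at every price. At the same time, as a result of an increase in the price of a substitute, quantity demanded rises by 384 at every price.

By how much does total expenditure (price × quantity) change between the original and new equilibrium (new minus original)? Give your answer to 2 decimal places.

+74630.20

Before the shock: 1354 - 4P = 3P - 158 ⇒ 1512 = 7P ⇒ P = 216, q = 490.
After the shift, demand is qd = 1738 - 4P and supply is qs = 3P - 102.
Setting them equal: 1738 - 4P = 3P - 102 → 1840 = 7P, so P = 1840/7 ≈ 262.8571 and q = 4806/7 ≈ 686.5714.
Expenditure moves from 216×490 = 105840 to 262.8571×686.5714 = 180470.2041; change = +74630.20.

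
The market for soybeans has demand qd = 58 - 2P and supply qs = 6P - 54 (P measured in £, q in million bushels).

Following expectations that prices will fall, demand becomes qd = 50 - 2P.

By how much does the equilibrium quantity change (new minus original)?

Initially, 58 - 2P = 6P - 54, so 112 = 8P and P = 14, q = 30.
The new curves are qd = 50 - 2P (demand) and qs = 6P - 54 (supply).
Setting them equal: 50 - 2P = 6P - 54 → 104 = 8P, so P = 13 and q = 24.
Δq = 24 − 30 = -6.

-6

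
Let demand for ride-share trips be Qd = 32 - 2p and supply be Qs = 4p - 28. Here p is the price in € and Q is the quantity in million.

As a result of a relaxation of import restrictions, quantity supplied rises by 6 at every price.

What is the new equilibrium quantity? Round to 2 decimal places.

14.00

Original equilibrium: 32 - 2p = 4p - 28 gives 60 = 6p, so p = 10 and Q = 12.
The shock moves the curves to Qd = 32 - 2p and Qs = 4p - 22.
Clearing the new market: 32 - 2p = 4p - 22, so p = 9 and Q = 14.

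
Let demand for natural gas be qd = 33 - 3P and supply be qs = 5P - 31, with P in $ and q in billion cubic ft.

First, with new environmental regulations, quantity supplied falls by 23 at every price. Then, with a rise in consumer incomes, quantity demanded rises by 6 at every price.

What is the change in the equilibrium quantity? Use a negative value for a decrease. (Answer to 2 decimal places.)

-4.88

Before the shock: 33 - 3P = 5P - 31 ⇒ 64 = 8P ⇒ P = 8, q = 9.
With the change applied: demand qd = 39 - 3P, supply qs = 5P - 54.
New equilibrium: 39 - 3P = 5P - 54 ⇒ 93 = 8P ⇒ P = 11.625, q = 4.125.
Δq = 4.125 − 9 = -4.88.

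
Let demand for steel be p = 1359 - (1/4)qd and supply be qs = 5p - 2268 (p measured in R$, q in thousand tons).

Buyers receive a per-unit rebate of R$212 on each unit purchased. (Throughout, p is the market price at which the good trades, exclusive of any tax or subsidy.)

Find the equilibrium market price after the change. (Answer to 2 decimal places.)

Solve the original market: 5436 - 4p = 5p - 2268, hence p = 856 and q = 2012.
Since buyers' out-of-pocket price is the market price minus the rebate, the effective demand curve becomes qd = 6284 - 4p.
New equilibrium: 6284 - 4p = 5p - 2268 ⇒ 8552 = 9p ⇒ p = 8552/9 ≈ 950.2222, q = 22348/9 ≈ 2483.1111.

950.22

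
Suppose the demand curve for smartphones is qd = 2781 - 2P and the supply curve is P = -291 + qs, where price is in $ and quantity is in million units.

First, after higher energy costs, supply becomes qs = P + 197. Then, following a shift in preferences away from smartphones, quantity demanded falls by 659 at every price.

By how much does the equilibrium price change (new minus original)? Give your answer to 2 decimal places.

-188.33

Initially, 2781 - 2P = P + 291, so 2490 = 3P and P = 830, q = 1121.
The new curves are qd = 2122 - 2P (demand) and qs = P + 197 (supply).
Setting them equal: 2122 - 2P = P + 197 → 1925 = 3P, so P = 1925/3 ≈ 641.6667 and q = 2516/3 ≈ 838.6667.
ΔP = 641.6667 − 830 = -188.33.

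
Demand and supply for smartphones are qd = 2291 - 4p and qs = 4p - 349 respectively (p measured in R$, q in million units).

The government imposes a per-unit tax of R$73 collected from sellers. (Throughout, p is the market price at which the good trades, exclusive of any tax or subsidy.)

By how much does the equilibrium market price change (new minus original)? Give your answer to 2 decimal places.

+36.50

Initially, 2291 - 4p = 4p - 349, so 2640 = 8p and p = 330, q = 971.
Since sellers keep the price net of the tax, the effective supply curve becomes qs = 4p - 641.
Clearing the new market: 2291 - 4p = 4p - 641, so p = 366.5 and q = 825.
Δp = 366.5 − 330 = +36.50.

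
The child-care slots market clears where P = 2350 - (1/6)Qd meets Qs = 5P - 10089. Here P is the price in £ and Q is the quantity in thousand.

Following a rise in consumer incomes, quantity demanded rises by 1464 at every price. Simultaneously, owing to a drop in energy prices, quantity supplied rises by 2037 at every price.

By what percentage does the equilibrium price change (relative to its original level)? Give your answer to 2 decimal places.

-2.37

Initially, 14100 - 6P = 5P - 10089, so 24189 = 11P and P = 2199, Q = 906.
The shock moves the curves to Qd = 15564 - 6P and Qs = 5P - 8052.
Equate the new curves: 15564 - 6P = 5P - 8052, giving 23616 = 11P, P = 23616/11 ≈ 2146.9091, Q = 29508/11 ≈ 2682.5455.
%ΔP = (2146.9091 − 2199) / 2199 × 100 = -2.37%.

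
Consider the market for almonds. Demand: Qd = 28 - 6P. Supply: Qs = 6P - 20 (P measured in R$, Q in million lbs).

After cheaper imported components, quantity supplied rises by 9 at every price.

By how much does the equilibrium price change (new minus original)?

Initially, 28 - 6P = 6P - 20, so 48 = 12P and P = 4, Q = 4.
With the change applied: demand Qd = 28 - 6P, supply Qs = 6P - 11.
New equilibrium: 28 - 6P = 6P - 11 ⇒ 39 = 12P ⇒ P = 3.25, Q = 8.5.
ΔP = 3.25 − 4 = -0.75.

-0.75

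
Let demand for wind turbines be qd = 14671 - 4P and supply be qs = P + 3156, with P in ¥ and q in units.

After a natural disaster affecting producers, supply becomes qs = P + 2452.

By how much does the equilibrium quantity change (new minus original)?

Before the shock: 14671 - 4P = P + 3156 ⇒ 11515 = 5P ⇒ P = 2303, q = 5459.
With the change applied: demand qd = 14671 - 4P, supply qs = P + 2452.
Clearing the new market: 14671 - 4P = P + 2452, so P = 2443.8 and q = 4895.8.
Δq = 4895.8 − 5459 = -563.2.

-563.2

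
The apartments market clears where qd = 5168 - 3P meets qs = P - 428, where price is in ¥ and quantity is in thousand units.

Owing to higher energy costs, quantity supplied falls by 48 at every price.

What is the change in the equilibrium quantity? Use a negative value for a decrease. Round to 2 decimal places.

-36.00

Original equilibrium: 5168 - 3P = P - 428 gives 5596 = 4P, so P = 1399 and q = 971.
The new curves are qd = 5168 - 3P (demand) and qs = P - 476 (supply).
Setting them equal: 5168 - 3P = P - 476 → 5644 = 4P, so P = 1411 and q = 935.
Δq = 935 − 971 = -36.00.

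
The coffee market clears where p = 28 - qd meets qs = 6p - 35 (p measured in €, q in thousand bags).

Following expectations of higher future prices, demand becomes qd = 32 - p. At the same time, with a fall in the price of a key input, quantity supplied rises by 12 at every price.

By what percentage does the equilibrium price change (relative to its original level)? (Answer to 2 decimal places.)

Solve the original market: 28 - p = 6p - 35, hence p = 9 and q = 19.
The new curves are qd = 32 - p (demand) and qs = 6p - 23 (supply).
Equate the new curves: 32 - p = 6p - 23, giving 55 = 7p, p = 55/7 ≈ 7.8571, q = 169/7 ≈ 24.1429.
%Δp = (7.8571 − 9) / 9 × 100 = -12.70%.

-12.70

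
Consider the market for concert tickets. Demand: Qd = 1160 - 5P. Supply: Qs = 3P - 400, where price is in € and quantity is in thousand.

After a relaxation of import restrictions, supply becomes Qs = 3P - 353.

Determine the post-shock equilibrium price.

189.125

Initially, 1160 - 5P = 3P - 400, so 1560 = 8P and P = 195, Q = 185.
The new curves are Qd = 1160 - 5P (demand) and Qs = 3P - 353 (supply).
Equate the new curves: 1160 - 5P = 3P - 353, giving 1513 = 8P, P = 189.125, Q = 214.375.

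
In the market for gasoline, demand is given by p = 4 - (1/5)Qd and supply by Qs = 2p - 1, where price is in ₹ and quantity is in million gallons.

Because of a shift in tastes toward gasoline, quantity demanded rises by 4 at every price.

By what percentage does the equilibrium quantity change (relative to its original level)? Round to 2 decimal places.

+22.86

Initially, 20 - 5p = 2p - 1, so 21 = 7p and p = 3, Q = 5.
After the shift, demand is Qd = 24 - 5p and supply is Qs = 2p - 1.
New equilibrium: 24 - 5p = 2p - 1 ⇒ 25 = 7p ⇒ p = 25/7 ≈ 3.5714, Q = 43/7 ≈ 6.1429.
%ΔQ = (6.1429 − 5) / 5 × 100 = +22.86%.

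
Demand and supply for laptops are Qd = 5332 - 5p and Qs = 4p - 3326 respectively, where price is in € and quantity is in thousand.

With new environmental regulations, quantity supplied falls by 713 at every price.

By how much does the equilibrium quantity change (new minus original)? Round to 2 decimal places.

Initially, 5332 - 5p = 4p - 3326, so 8658 = 9p and p = 962, Q = 522.
The new curves are Qd = 5332 - 5p (demand) and Qs = 4p - 4039 (supply).
Equate the new curves: 5332 - 5p = 4p - 4039, giving 9371 = 9p, p = 9371/9 ≈ 1041.2222, Q = 1133/9 ≈ 125.8889.
ΔQ = 125.8889 − 522 = -396.11.

-396.11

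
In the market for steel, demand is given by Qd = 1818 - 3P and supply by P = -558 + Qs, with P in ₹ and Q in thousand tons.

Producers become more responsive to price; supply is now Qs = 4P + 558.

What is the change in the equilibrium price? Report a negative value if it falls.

-135

Before the shock: 1818 - 3P = P + 558 ⇒ 1260 = 4P ⇒ P = 315, Q = 873.
After the shift, demand is Qd = 1818 - 3P and supply is Qs = 4P + 558.
Equate the new curves: 1818 - 3P = 4P + 558, giving 1260 = 7P, P = 180, Q = 1278.
ΔP = 180 − 315 = -135.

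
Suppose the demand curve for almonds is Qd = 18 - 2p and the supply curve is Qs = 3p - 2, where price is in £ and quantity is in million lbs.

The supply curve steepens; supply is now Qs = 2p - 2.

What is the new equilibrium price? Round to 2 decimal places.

Before the shock: 18 - 2p = 3p - 2 ⇒ 20 = 5p ⇒ p = 4, Q = 10.
After the shift, demand is Qd = 18 - 2p and supply is Qs = 2p - 2.
Equate the new curves: 18 - 2p = 2p - 2, giving 20 = 4p, p = 5, Q = 8.

5.00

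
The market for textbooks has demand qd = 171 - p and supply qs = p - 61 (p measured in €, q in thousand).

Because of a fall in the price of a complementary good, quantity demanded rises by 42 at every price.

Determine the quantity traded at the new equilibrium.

76

Solve the original market: 171 - p = p - 61, hence p = 116 and q = 55.
With the change applied: demand qd = 213 - p, supply qs = p - 61.
Equate the new curves: 213 - p = p - 61, giving 274 = 2p, p = 137, q = 76.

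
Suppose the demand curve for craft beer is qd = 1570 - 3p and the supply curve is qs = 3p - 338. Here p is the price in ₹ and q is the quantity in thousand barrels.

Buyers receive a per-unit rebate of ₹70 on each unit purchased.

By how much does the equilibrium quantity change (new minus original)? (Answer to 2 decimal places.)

+105.00

Initially, 1570 - 3p = 3p - 338, so 1908 = 6p and p = 318, q = 616.
Since buyers' out-of-pocket price is the market price minus the rebate, the effective demand curve becomes qd = 1780 - 3p.
Clearing the new market: 1780 - 3p = 3p - 338, so p = 353 and q = 721.
Δq = 721 − 616 = +105.00.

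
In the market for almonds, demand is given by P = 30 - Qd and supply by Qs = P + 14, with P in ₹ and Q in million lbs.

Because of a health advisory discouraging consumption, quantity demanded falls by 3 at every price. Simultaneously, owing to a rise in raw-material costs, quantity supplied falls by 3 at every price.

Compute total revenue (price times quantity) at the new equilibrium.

Original equilibrium: 30 - P = P + 14 gives 16 = 2P, so P = 8 and Q = 22.
With the change applied: demand Qd = 27 - P, supply Qs = P + 11.
Clearing the new market: 27 - P = P + 11, so P = 8 and Q = 19.
New expenditure = 8 × 19 = 152.

152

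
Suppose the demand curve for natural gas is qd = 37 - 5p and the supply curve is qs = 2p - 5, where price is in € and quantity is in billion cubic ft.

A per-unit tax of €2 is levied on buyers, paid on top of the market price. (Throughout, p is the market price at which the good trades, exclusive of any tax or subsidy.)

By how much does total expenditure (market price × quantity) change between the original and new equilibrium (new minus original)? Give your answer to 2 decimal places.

Original equilibrium: 37 - 5p = 2p - 5 gives 42 = 7p, so p = 6 and q = 7.
Since buyers pay the price plus the tax, the effective demand curve becomes qd = 27 - 5p.
Equate the new curves: 27 - 5p = 2p - 5, giving 32 = 7p, p = 32/7 ≈ 4.5714, q = 29/7 ≈ 4.1429.
Expenditure moves from 6×7 = 42 to 4.5714×4.1429 = 18.9388; change = -23.06.

-23.06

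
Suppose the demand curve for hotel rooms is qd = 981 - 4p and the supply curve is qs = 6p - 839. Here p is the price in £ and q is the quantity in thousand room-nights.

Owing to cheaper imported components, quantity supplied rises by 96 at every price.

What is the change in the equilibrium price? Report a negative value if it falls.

Solve the original market: 981 - 4p = 6p - 839, hence p = 182 and q = 253.
The shock moves the curves to qd = 981 - 4p and qs = 6p - 743.
New equilibrium: 981 - 4p = 6p - 743 ⇒ 1724 = 10p ⇒ p = 172.4, q = 291.4.
Δp = 172.4 − 182 = -9.6.

-9.6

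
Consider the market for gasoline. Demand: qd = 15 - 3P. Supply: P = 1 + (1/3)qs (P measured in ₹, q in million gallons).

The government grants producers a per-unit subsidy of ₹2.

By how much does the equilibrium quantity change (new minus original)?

Solve the original market: 15 - 3P = 3P - 3, hence P = 3 and q = 6.
Since sellers receive the price plus the subsidy, the effective supply curve becomes qs = 3P + 3.
Clearing the new market: 15 - 3P = 3P + 3, so P = 2 and q = 9.
Δq = 9 − 6 = +3.

+3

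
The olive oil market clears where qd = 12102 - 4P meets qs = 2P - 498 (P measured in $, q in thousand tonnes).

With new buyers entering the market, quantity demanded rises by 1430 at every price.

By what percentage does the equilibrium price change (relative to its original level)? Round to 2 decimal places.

Original equilibrium: 12102 - 4P = 2P - 498 gives 12600 = 6P, so P = 2100 and q = 3702.
With the change applied: demand qd = 13532 - 4P, supply qs = 2P - 498.
Clearing the new market: 13532 - 4P = 2P - 498, so P = 7015/3 ≈ 2338.3333 and q = 12536/3 ≈ 4178.6667.
%ΔP = (2338.3333 − 2100) / 2100 × 100 = +11.35%.

+11.35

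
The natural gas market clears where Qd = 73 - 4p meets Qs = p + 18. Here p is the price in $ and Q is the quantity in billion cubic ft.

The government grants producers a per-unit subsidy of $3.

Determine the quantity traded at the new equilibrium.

Before the shock: 73 - 4p = p + 18 ⇒ 55 = 5p ⇒ p = 11, Q = 29.
Since sellers receive the price plus the subsidy, the effective supply curve becomes Qs = p + 21.
Clearing the new market: 73 - 4p = p + 21, so p = 10.4 and Q = 31.4.

31.4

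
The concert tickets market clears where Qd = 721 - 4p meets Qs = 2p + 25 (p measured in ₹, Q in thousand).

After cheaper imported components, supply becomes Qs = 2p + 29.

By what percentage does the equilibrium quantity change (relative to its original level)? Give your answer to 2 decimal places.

Solve the original market: 721 - 4p = 2p + 25, hence p = 116 and Q = 257.
After the shift, demand is Qd = 721 - 4p and supply is Qs = 2p + 29.
Clearing the new market: 721 - 4p = 2p + 29, so p = 346/3 ≈ 115.3333 and Q = 779/3 ≈ 259.6667.
%ΔQ = (259.6667 − 257) / 257 × 100 = +1.04%.

+1.04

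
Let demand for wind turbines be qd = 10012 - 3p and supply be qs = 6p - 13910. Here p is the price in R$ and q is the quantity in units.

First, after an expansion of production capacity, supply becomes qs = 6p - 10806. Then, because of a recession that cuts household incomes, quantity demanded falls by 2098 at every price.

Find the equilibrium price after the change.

Before the shock: 10012 - 3p = 6p - 13910 ⇒ 23922 = 9p ⇒ p = 2658, q = 2038.
The new curves are qd = 7914 - 3p (demand) and qs = 6p - 10806 (supply).
New equilibrium: 7914 - 3p = 6p - 10806 ⇒ 18720 = 9p ⇒ p = 2080, q = 1674.

2080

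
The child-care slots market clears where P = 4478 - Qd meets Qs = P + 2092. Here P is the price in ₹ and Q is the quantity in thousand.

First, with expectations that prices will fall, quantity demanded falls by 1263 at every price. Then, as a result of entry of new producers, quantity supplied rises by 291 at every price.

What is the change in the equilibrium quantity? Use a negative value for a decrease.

-486

Solve the original market: 4478 - P = P + 2092, hence P = 1193 and Q = 3285.
After the shift, demand is Qd = 3215 - P and supply is Qs = P + 2383.
Setting them equal: 3215 - P = P + 2383 → 832 = 2P, so P = 416 and Q = 2799.
ΔQ = 2799 − 3285 = -486.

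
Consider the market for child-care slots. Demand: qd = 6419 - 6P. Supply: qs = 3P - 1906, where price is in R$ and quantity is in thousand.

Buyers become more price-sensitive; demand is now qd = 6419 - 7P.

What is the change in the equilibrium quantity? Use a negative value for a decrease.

Initially, 6419 - 6P = 3P - 1906, so 8325 = 9P and P = 925, q = 869.
The new curves are qd = 6419 - 7P (demand) and qs = 3P - 1906 (supply).
Equate the new curves: 6419 - 7P = 3P - 1906, giving 8325 = 10P, P = 832.5, q = 591.5.
Δq = 591.5 − 869 = -277.5.

-277.5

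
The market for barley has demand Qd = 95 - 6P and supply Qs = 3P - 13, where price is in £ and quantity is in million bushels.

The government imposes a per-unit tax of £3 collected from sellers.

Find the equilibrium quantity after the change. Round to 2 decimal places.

17.00

Original equilibrium: 95 - 6P = 3P - 13 gives 108 = 9P, so P = 12 and Q = 23.
Since sellers keep the price net of the tax, the effective supply curve becomes Qs = 3P - 22.
New equilibrium: 95 - 6P = 3P - 22 ⇒ 117 = 9P ⇒ P = 13, Q = 17.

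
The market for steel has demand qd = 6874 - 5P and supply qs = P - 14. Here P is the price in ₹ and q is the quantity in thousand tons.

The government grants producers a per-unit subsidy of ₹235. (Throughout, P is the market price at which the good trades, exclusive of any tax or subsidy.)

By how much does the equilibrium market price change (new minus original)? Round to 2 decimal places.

Before the shock: 6874 - 5P = P - 14 ⇒ 6888 = 6P ⇒ P = 1148, q = 1134.
Since sellers receive the price plus the subsidy, the effective supply curve becomes qs = P + 221.
Clearing the new market: 6874 - 5P = P + 221, so P = 6653/6 ≈ 1108.8333 and q = 7979/6 ≈ 1329.8333.
ΔP = 1108.8333 − 1148 = -39.17.

-39.17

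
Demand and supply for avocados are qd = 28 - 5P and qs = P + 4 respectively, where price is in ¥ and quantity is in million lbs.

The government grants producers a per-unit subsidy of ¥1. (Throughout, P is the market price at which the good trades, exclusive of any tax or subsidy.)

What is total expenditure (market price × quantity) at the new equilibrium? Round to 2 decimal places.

33.86

Initially, 28 - 5P = P + 4, so 24 = 6P and P = 4, q = 8.
Since sellers receive the price plus the subsidy, the effective supply curve becomes qs = P + 5.
Clearing the new market: 28 - 5P = P + 5, so P = 23/6 ≈ 3.8333 and q = 53/6 ≈ 8.8333.
New expenditure = 3.8333 × 8.8333 = 33.86.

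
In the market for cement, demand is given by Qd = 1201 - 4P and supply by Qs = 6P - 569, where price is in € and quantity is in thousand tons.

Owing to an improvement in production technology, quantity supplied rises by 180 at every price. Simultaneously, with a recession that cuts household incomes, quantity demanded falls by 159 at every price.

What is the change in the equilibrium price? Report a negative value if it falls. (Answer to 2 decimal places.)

Initially, 1201 - 4P = 6P - 569, so 1770 = 10P and P = 177, Q = 493.
The shock moves the curves to Qd = 1042 - 4P and Qs = 6P - 389.
Clearing the new market: 1042 - 4P = 6P - 389, so P = 143.1 and Q = 469.6.
ΔP = 143.1 − 177 = -33.90.

-33.90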